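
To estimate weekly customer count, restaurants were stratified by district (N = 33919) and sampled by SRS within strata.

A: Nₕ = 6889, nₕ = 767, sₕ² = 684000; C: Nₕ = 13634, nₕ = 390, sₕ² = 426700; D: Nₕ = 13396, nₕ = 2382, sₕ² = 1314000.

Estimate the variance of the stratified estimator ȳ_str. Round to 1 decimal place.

Var(ȳ_str) = Σₕ Wₕ²(1 − fₕ)sₕ²/nₕ with Wₕ = Nₕ/N, N = 33919.
A: Wₕ = 0.20310151; term = 0.20310151²·(1 − 0.11133691)·684000/767 = 32.690696.
C: Wₕ = 0.40195760; term = 0.40195760²·(1 − 0.02860496)·426700/390 = 171.71744.
D: Wₕ = 0.39494089; term = 0.39494089²·(1 − 0.17781427)·1314000/2382 = 70.743695.
Sum = 275.15183.

275.2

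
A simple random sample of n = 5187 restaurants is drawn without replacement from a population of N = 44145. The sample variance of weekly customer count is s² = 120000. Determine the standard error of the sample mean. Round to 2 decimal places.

Under SRS without replacement, Var(ȳ) = (1 − f)·s²/n with f = n/N = 5187/44145 = 0.11749915.
Var(ȳ) = (1 − 0.11749915)·120000/5187 = 0.88250085·23.13476 = 20.416445.
SE(ȳ) = √(20.416445) = 4.52.

4.52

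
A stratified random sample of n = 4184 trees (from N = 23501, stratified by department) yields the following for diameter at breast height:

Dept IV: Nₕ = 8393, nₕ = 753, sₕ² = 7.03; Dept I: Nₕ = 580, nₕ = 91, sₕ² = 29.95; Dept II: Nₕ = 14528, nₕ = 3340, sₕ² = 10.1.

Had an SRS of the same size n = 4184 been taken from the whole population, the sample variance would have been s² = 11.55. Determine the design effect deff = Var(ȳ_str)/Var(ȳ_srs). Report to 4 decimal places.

0.9444

Var(ȳ_str) = Σ Wₕ²(1−fₕ)sₕ²/nₕ with Wₕ = Nₕ/23501:
  Dept IV: (8393/23501)²·(1−753/8393)·7.03/753 = 0.0010839225
  Dept I: (580/23501)²·(1−91/580)·29.95/91 = 1.690128 × 10^-4
  Dept II: (14528/23501)²·(1−3340/14528)·10.1/3340 = 8.8993956 × 10^-4
  → Var(ȳ_str) = 0.0021428749.
Var(ȳ_srs) = (1 − 4184/23501)·11.55/4184 = 0.0022690478.
deff = 0.0021428749 / 0.0022690478 = 0.9444.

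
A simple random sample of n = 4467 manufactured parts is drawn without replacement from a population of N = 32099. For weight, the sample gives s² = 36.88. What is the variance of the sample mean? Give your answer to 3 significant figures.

Under SRS without replacement, Var(ȳ) = (1 − f)·s²/n with f = n/N = 4467/32099 = 0.13916321.
Var(ȳ) = (1 − 0.13916321)·36.88/4467 = 0.86083679·0.0082561003 = 0.0071071548.

0.00711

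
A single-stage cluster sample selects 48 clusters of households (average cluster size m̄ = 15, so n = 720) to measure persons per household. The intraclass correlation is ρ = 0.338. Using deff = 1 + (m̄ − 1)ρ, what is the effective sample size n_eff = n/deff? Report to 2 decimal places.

125.61

deff = 1 + (15 − 1)·0.338 = 1 + 4.732 = 5.732.
n_eff = 720 / 5.732 = 125.61.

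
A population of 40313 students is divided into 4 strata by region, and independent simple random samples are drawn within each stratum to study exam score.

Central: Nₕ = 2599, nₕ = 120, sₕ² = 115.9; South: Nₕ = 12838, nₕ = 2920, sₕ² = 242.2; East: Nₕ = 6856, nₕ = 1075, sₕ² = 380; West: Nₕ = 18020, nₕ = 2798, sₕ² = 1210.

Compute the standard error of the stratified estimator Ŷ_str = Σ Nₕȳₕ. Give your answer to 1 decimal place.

Var(Ŷ_str) = Σₕ Nₕ²(1 − fₕ)sₕ²/nₕ.
Central: 2599²·(1 − 120/2599)·115.9/120 = 6.2227879 × 10^6.
South: 12838²·(1 − 2920/12838)·242.2/2920 = 1.0561188 × 10^7.
East: 6856²·(1 − 1075/6856)·380/1075 = 1.4010348 × 10^7.
West: 18020²·(1 − 2798/18020)·1210/2798 = 1.1862171 × 10^8.
Sum = 1.4941603 × 10^8.
SE = √(1.4941603 × 10^8) = 12223.6.

12223.6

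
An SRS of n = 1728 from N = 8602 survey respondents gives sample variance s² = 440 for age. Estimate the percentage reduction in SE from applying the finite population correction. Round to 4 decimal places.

f = n/N = 1728/8602 = 0.20088352.
SE_no-fpc = √(s²/n) = 0.50460839; SE_fpc = √((1−f)s²/n) = 0.45108617.
Ratio = √(1−f) = 0.89393315. Reduction = 100·(1 − 0.89393315) = 10.6067%.

10.6067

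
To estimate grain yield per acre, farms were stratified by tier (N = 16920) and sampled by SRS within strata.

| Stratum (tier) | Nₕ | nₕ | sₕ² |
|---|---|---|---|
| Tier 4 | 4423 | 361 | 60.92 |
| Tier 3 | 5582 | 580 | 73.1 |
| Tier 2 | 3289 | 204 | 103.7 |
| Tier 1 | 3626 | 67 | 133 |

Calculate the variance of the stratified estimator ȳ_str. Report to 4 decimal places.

0.1304

Var(ȳ_str) = Σₕ Wₕ²(1 − fₕ)sₕ²/nₕ with Wₕ = Nₕ/N, N = 16920.
Tier 4: Wₕ = 0.26140662; term = 0.26140662²·(1 − 0.08161881)·60.92/361 = 0.010590314.
Tier 3: Wₕ = 0.32990544; term = 0.32990544²·(1 − 0.10390541)·73.1/580 = 0.01229199.
Tier 2: Wₕ = 0.19438534; term = 0.19438534²·(1 − 0.06202493)·103.7/204 = 0.018016354.
Tier 1: Wₕ = 0.21430260; term = 0.21430260²·(1 − 0.01847766)·133/67 = 0.089481222.
Sum = 0.13037988.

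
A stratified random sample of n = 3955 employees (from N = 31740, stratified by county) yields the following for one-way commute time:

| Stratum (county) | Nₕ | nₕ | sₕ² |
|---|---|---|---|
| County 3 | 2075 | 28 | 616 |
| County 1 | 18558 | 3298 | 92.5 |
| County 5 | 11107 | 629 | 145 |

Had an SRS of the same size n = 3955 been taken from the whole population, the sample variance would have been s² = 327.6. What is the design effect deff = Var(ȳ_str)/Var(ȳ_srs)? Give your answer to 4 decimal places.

1.7552

Var(ȳ_str) = Σ Wₕ²(1−fₕ)sₕ²/nₕ with Wₕ = Nₕ/31740:
  County 3: (2075/31740)²·(1−28/2075)·616/28 = 0.092756591
  County 1: (18558/31740)²·(1−3298/18558)·92.5/3298 = 0.0078842964
  County 5: (11107/31740)²·(1−629/11107)·145/629 = 0.026630461
  → Var(ȳ_str) = 0.12727135.
Var(ȳ_srs) = (1 − 3955/31740)·327.6/3955 = 0.072510497.
deff = 0.12727135 / 0.072510497 = 1.7552.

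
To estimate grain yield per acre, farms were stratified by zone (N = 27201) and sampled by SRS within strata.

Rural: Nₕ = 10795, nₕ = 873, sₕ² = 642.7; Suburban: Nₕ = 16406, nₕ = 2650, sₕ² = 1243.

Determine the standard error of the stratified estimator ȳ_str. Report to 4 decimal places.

Var(ȳ_str) = Σₕ Wₕ²(1 − fₕ)sₕ²/nₕ with Wₕ = Nₕ/N, N = 27201.
Rural: Wₕ = 0.39686041; term = 0.39686041²·(1 − 0.08087077)·642.7/873 = 0.10657275.
Suburban: Wₕ = 0.60313959; term = 0.60313959²·(1 − 0.16152627)·1243/2650 = 0.1430706.
Sum = 0.24964335.
SE = √(0.24964335) = 0.4996.

0.4996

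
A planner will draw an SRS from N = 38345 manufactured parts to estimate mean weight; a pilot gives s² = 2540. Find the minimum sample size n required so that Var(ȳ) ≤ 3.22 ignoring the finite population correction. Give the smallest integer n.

789

Without fpc, n₀ = s²/D = 2540/3.22 = 788.8199.
Rounding up, n = 789.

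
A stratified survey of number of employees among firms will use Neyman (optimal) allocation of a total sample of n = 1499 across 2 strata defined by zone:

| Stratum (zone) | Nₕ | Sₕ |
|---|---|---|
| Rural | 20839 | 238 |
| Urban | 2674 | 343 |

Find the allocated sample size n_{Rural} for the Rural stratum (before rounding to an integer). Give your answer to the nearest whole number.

Neyman allocation: nₕ = n·NₕSₕ / Σⱼ NⱼSⱼ.
Σ NⱼSⱼ = 20839·238 + 2674·343 = 5.876864 × 10^6.
n_{Rural} = 1499·20839·238 / (5.876864 × 10^6) = 1265.

1265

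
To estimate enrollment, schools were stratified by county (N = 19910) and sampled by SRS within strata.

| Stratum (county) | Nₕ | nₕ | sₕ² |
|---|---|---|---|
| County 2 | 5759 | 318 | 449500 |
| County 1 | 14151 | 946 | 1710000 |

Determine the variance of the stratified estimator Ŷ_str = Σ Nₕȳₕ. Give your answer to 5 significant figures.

Var(Ŷ_str) = Σₕ Nₕ²(1 − fₕ)sₕ²/nₕ.
County 2: 5759²·(1 − 318/5759)·449500/318 = 4.4292315 × 10^10.
County 1: 14151²·(1 − 946/14151)·1710000/946 = 3.3777734 × 10^11.
Sum = 3.8206966 × 10^11.

3.8207 × 10^11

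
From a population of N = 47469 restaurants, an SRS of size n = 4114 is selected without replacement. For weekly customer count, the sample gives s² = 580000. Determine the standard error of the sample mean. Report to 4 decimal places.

Under SRS without replacement, Var(ȳ) = (1 − f)·s²/n with f = n/N = 4114/47469 = 0.08666709.
Var(ȳ) = (1 − 0.08666709)·580000/4114 = 0.91333291·140.98201 = 128.76351.
SE(ȳ) = √(128.76351) = 11.3474.

11.3474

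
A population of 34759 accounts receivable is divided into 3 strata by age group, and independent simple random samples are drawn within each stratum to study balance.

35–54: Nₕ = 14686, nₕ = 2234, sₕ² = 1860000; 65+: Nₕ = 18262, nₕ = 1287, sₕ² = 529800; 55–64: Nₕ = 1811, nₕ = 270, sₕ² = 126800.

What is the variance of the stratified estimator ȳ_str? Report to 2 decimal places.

Var(ȳ_str) = Σₕ Wₕ²(1 − fₕ)sₕ²/nₕ with Wₕ = Nₕ/N, N = 34759.
35–54: Wₕ = 0.42250928; term = 0.42250928²·(1 − 0.15211766)·1860000/2234 = 126.01953.
65+: Wₕ = 0.52538911; term = 0.52538911²·(1 − 0.07047421)·529800/1287 = 105.62263.
55–64: Wₕ = 0.05210161; term = 0.05210161²·(1 − 0.14908890)·126800/270 = 1.0847809.
Sum = 232.72694.

232.73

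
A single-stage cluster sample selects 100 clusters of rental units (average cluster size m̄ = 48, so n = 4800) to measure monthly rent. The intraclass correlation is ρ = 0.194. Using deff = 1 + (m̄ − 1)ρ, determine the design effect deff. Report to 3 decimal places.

deff = 1 + (48 − 1)·0.194 = 1 + 9.118 = 10.118.

10.118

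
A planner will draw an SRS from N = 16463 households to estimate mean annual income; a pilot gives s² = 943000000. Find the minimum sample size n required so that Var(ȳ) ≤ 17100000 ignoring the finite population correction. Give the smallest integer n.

Without fpc, n₀ = s²/D = 943000000/17100000 = 55.1462.
Rounding up, n = 56.

56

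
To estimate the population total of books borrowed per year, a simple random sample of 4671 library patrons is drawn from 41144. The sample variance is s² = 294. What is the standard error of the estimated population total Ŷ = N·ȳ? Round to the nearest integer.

9719

Var(Ŷ) = N²·Var(ȳ) = N²·(1 − n/N)·s²/n.
f = 4671/41144 = 0.11352810; Var(ȳ) = 0.88647190·294/4671 = 0.055795919.
Var(Ŷ) = 41144² · 0.055795919 = 9.4452935 × 10^7.
SE(Ŷ) = √(9.4452935 × 10^7) = 9719.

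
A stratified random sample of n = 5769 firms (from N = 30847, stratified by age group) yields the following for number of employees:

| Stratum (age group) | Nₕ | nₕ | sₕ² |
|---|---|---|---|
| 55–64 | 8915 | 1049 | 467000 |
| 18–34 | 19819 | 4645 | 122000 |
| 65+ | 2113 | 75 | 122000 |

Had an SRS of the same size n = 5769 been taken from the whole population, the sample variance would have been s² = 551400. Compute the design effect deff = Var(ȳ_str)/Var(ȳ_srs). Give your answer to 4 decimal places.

0.6238

Var(ȳ_str) = Σ Wₕ²(1−fₕ)sₕ²/nₕ with Wₕ = Nₕ/30847:
  55–64: (8915/30847)²·(1−1049/8915)·467000/1049 = 32.808835
  18–34: (19819/30847)²·(1−4645/19819)·122000/4645 = 8.3009933
  65+: (2113/30847)²·(1−75/2113)·122000/75 = 7.3616705
  → Var(ȳ_str) = 48.471499.
Var(ȳ_srs) = (1 − 5769/30847)·551400/5769 = 77.704503.
deff = 48.471499 / 77.704503 = 0.6238.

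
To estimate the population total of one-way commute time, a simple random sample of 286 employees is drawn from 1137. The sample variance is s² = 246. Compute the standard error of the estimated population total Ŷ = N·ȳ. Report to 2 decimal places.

912.28

Var(Ŷ) = N²·Var(ȳ) = N²·(1 − n/N)·s²/n.
f = 286/1137 = 0.25153914; Var(ȳ) = 0.74846086·246/286 = 0.64378102.
Var(Ŷ) = 1137² · 0.64378102 = 832260.15.
SE(Ŷ) = √(832260.15) = 912.28.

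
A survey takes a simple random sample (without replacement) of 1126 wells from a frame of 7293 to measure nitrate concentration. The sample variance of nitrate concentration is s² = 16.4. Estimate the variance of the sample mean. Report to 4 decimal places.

Under SRS without replacement, Var(ȳ) = (1 − f)·s²/n with f = n/N = 1126/7293 = 0.15439462.
Var(ȳ) = (1 − 0.15439462)·16.4/1126 = 0.84560538·0.014564831 = 0.0123161.

0.0123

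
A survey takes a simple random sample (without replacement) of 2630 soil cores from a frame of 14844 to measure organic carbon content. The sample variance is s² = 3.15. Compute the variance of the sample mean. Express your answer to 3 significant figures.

9.86 × 10^-4

Under SRS without replacement, Var(ȳ) = (1 − f)·s²/n with f = n/N = 2630/14844 = 0.17717596.
Var(ȳ) = (1 − 0.17717596)·3.15/2630 = 0.82282404·0.0011977186 = 9.8551168 × 10^-4.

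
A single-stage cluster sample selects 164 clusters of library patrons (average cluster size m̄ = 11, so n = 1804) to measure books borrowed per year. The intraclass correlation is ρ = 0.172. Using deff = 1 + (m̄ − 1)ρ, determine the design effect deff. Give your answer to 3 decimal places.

2.720

deff = 1 + (11 − 1)·0.172 = 1 + 1.72 = 2.72.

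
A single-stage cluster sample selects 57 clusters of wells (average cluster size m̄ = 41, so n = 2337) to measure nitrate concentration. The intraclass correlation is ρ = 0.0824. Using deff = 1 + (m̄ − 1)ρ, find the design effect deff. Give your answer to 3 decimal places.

4.296

deff = 1 + (41 − 1)·0.0824 = 1 + 3.296 = 4.296.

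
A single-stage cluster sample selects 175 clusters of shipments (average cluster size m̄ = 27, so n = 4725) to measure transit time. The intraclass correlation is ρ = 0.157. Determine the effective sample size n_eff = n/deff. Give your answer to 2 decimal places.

deff = 1 + (27 − 1)·0.157 = 1 + 4.082 = 5.082.
n_eff = 4725 / 5.082 = 929.75.

929.75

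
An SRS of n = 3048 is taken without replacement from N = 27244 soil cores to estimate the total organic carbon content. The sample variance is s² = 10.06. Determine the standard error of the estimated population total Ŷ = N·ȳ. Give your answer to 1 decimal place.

1475.0

Var(Ŷ) = N²·Var(ȳ) = N²·(1 − n/N)·s²/n.
f = 3048/27244 = 0.11187784; Var(ȳ) = 0.88812216·10.06/3048 = 0.0029312693.
Var(Ŷ) = 27244² · 0.0029312693 = 2.1756922 × 10^6.
SE(Ŷ) = √(2.1756922 × 10^6) = 1475.0.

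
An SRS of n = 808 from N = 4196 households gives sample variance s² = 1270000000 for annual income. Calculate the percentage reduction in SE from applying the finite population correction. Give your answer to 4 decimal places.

10.1426

f = n/N = 808/4196 = 0.19256435.
SE_no-fpc = √(s²/n) = 1253.7074; SE_fpc = √((1−f)s²/n) = 1126.5491.
Ratio = √(1−f) = 0.89857423. Reduction = 100·(1 − 0.89857423) = 10.1426%.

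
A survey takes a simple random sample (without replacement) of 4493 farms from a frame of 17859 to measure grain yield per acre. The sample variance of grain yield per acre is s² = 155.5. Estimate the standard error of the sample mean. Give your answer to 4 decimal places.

Under SRS without replacement, Var(ȳ) = (1 − f)·s²/n with f = n/N = 4493/17859 = 0.25158184.
Var(ȳ) = (1 − 0.25158184)·155.5/4493 = 0.74841816·0.034609392 = 0.025902298.
SE(ȳ) = √(0.025902298) = 0.1609.

0.1609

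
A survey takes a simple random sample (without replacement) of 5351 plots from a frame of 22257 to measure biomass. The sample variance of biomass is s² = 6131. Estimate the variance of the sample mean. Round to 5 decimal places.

0.87030

Under SRS without replacement, Var(ȳ) = (1 − f)·s²/n with f = n/N = 5351/22257 = 0.24041874.
Var(ȳ) = (1 − 0.24041874)·6131/5351 = 0.75958126·1.1457671 = 0.87030325.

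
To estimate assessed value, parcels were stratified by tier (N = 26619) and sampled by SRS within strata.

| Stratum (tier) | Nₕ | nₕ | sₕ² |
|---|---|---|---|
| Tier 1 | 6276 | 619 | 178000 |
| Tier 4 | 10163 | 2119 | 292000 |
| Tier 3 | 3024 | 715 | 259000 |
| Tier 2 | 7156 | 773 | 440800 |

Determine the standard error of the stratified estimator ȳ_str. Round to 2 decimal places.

8.40

Var(ȳ_str) = Σₕ Wₕ²(1 − fₕ)sₕ²/nₕ with Wₕ = Nₕ/N, N = 26619.
Tier 1: Wₕ = 0.23577144; term = 0.23577144²·(1 − 0.09862970)·178000/619 = 14.408375.
Tier 4: Wₕ = 0.38179496; term = 0.38179496²·(1 − 0.20850143)·292000/2119 = 15.898729.
Tier 3: Wₕ = 0.11360307; term = 0.11360307²·(1 − 0.23644180)·259000/715 = 3.5695705.
Tier 2: Wₕ = 0.26883053; term = 0.26883053²·(1 − 0.10802124)·440800/773 = 36.759856.
Sum = 70.636531.
SE = √(70.636531) = 8.40.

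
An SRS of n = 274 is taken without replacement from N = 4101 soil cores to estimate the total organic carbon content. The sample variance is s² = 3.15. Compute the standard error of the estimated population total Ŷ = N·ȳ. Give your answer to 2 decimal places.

Var(Ŷ) = N²·Var(ȳ) = N²·(1 − n/N)·s²/n.
f = 274/4101 = 0.06681297; Var(ȳ) = 0.93318703·3.15/274 = 0.010728245.
Var(Ŷ) = 4101² · 0.010728245 = 180429.78.
SE(Ŷ) = √(180429.78) = 424.77.

424.77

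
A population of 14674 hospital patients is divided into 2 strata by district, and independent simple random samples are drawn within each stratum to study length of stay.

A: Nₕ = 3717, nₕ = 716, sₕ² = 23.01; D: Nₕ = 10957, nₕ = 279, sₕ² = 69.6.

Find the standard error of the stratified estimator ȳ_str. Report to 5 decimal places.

Var(ȳ_str) = Σₕ Wₕ²(1 − fₕ)sₕ²/nₕ with Wₕ = Nₕ/N, N = 14674.
A: Wₕ = 0.25330517; term = 0.25330517²·(1 − 0.19262846)·23.01/716 = 0.0016648117.
D: Wₕ = 0.74669483; term = 0.74669483²·(1 − 0.02546317)·69.6/279 = 0.1355469.
Sum = 0.13721171.
SE = √(0.13721171) = 0.37042.

0.37042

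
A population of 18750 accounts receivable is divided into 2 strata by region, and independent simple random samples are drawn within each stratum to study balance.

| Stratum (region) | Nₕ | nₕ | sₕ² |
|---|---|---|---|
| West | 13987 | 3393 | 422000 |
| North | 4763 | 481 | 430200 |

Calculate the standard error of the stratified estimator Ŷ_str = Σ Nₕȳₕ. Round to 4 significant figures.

191500

Var(Ŷ_str) = Σₕ Nₕ²(1 − fₕ)sₕ²/nₕ.
West: 13987²·(1 − 3393/13987)·422000/3393 = 1.8429482 × 10^10.
North: 4763²·(1 − 481/4763)·430200/481 = 1.8241165 × 10^10.
Sum = 3.6670647 × 10^10.
SE = √(3.6670647 × 10^10) = 191500.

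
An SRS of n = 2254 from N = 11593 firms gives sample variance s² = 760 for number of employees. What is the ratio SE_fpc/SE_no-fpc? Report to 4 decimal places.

f = n/N = 2254/11593 = 0.19442767.
SE_no-fpc = √(s²/n) = 0.5806706; SE_fpc = √((1−f)s²/n) = 0.52117324.
Ratio = √(1−f) = 0.89753681.

0.8975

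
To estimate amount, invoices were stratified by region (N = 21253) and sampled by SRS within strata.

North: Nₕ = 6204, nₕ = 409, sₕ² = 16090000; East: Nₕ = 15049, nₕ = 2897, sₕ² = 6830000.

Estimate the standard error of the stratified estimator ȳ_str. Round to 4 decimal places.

Var(ȳ_str) = Σₕ Wₕ²(1 − fₕ)sₕ²/nₕ with Wₕ = Nₕ/N, N = 21253.
North: Wₕ = 0.29191173; term = 0.29191173²·(1 − 0.06592521)·16090000/409 = 3131.2481.
East: Wₕ = 0.70808827; term = 0.70808827²·(1 − 0.19250449)·6830000/2897 = 954.5246.
Sum = 4085.7727.
SE = √(4085.7727) = 63.9200.

63.9200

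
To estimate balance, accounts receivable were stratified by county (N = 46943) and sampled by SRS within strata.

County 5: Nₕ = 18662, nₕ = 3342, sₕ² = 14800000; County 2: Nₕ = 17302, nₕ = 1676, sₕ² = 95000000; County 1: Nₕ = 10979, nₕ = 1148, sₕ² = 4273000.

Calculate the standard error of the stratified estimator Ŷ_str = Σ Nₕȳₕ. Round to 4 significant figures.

Var(Ŷ_str) = Σₕ Nₕ²(1 − fₕ)sₕ²/nₕ.
County 5: 18662²·(1 − 3342/18662)·14800000/3342 = 1.2661123 × 10^12.
County 2: 17302²·(1 − 1676/17302)·95000000/1676 = 1.5324761 × 10^13.
County 1: 10979²·(1 − 1148/10979)·4273000/1148 = 4.0174593 × 10^11.
Sum = 1.6992619 × 10^13.
SE = √(1.6992619 × 10^13) = 4.122 × 10^6.

4.122 × 10^6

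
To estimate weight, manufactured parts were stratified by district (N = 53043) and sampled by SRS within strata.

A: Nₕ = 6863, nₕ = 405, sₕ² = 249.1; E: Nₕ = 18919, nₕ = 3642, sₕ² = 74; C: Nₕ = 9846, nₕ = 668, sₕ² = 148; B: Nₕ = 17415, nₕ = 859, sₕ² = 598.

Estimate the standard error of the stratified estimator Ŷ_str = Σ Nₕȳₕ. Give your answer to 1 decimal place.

15933.4

Var(Ŷ_str) = Σₕ Nₕ²(1 − fₕ)sₕ²/nₕ.
A: 6863²·(1 − 405/6863)·249.1/405 = 2.7260307 × 10^7.
E: 18919²·(1 − 3642/18919)·74/3642 = 5.8725677 × 10^6.
C: 9846²·(1 − 668/9846)·148/668 = 2.002134 × 10^7.
B: 17415²·(1 − 859/17415)·598/859 = 2.0071828 × 10^8.
Sum = 2.5387249 × 10^8.
SE = √(2.5387249 × 10^8) = 15933.4.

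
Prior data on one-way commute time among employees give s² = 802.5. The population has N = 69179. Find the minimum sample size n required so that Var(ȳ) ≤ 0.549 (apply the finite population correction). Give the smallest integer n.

Without fpc, n₀ = s²/D = 802.5/0.549 = 1461.7486.
With fpc, (1 − n/N)·s²/n ≤ D requires n ≥ n₀/(1 + n₀/N) = 1461.7486/(1 + 1461.7486/69179) = 1431.5011.
Rounding up, n = 1432.

1432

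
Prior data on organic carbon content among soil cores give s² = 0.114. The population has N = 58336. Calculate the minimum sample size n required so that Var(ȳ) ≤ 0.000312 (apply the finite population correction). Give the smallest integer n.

Without fpc, n₀ = s²/D = 0.114/0.000312 = 365.3846.
With fpc, (1 − n/N)·s²/n ≤ D requires n ≥ n₀/(1 + n₀/N) = 365.3846/(1 + 365.3846/58336) = 363.1103.
Rounding up, n = 364.

364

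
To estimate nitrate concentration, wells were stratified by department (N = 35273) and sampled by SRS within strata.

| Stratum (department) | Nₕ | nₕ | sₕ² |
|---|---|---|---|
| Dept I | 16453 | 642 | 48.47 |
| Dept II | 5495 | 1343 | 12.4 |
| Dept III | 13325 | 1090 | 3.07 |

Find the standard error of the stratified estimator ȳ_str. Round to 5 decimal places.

0.12776

Var(ȳ_str) = Σₕ Wₕ²(1 − fₕ)sₕ²/nₕ with Wₕ = Nₕ/N, N = 35273.
Dept I: Wₕ = 0.46644742; term = 0.46644742²·(1 − 0.03902024)·48.47/642 = 0.015785474.
Dept II: Wₕ = 0.15578488; term = 0.15578488²·(1 − 0.24440400)·12.4/1343 = 1.6931129 × 10^-4.
Dept III: Wₕ = 0.37776770; term = 0.37776770²·(1 − 0.08180113)·3.07/1090 = 3.690611 × 10^-4.
Sum = 0.016323846.
SE = √(0.016323846) = 0.12776.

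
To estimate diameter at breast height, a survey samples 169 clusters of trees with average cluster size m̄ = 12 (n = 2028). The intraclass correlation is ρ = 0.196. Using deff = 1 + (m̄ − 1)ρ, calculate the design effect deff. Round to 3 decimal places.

deff = 1 + (12 − 1)·0.196 = 1 + 2.156 = 3.156.

3.156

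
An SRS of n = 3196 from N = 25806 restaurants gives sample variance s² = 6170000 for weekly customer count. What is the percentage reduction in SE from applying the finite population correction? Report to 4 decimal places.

6.3970

f = n/N = 3196/25806 = 0.12384717.
SE_no-fpc = √(s²/n) = 43.93789; SE_fpc = √((1−f)s²/n) = 41.127199.
Ratio = √(1−f) = 0.93603036. Reduction = 100·(1 − 0.93603036) = 6.3970%.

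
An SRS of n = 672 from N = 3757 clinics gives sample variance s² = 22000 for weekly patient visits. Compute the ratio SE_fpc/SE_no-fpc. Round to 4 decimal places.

f = n/N = 672/3757 = 0.17886612.
SE_no-fpc = √(s²/n) = 5.7217214; SE_fpc = √((1−f)s²/n) = 5.1848201.
Ratio = √(1−f) = 0.90616438.

0.9062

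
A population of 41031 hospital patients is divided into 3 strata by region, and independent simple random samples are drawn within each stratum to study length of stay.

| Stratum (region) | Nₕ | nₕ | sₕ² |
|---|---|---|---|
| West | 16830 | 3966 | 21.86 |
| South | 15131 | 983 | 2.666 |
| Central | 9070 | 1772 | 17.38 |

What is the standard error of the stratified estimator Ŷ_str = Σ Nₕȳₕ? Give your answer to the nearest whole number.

1557

Var(Ŷ_str) = Σₕ Nₕ²(1 − fₕ)sₕ²/nₕ.
West: 16830²·(1 − 3966/16830)·21.86/3966 = 1.1933219 × 10^6.
South: 15131²·(1 − 983/15131)·2.666/983 = 580589.68.
Central: 9070²·(1 − 1772/9070)·17.38/1772 = 649227.94.
Sum = 2.4231395 × 10^6.
SE = √(2.4231395 × 10^6) = 1557.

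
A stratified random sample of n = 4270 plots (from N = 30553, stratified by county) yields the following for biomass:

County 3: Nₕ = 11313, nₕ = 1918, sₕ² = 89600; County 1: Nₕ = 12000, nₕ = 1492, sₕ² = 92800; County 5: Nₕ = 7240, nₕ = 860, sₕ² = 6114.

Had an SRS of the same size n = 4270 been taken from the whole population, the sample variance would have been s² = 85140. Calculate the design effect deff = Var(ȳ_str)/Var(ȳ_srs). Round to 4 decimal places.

Var(ȳ_str) = Σ Wₕ²(1−fₕ)sₕ²/nₕ with Wₕ = Nₕ/30553:
  County 3: (11313/30553)²·(1−1918/11313)·89600/1918 = 5.3189543
  County 1: (12000/30553)²·(1−1492/12000)·92800/1492 = 8.4018078
  County 5: (7240/30553)²·(1−860/7240)·6114/860 = 0.35178596
  → Var(ȳ_str) = 14.072548.
Var(ȳ_srs) = (1 − 4270/30553)·85140/4270 = 17.152477.
deff = 14.072548 / 17.152477 = 0.8204.

0.8204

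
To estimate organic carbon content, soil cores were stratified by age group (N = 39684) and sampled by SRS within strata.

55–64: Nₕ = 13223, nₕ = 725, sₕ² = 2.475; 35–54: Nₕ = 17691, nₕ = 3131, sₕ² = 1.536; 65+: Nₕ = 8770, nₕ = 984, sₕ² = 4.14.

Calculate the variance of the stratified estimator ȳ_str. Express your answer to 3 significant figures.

Var(ȳ_str) = Σₕ Wₕ²(1 − fₕ)sₕ²/nₕ with Wₕ = Nₕ/N, N = 39684.
55–64: Wₕ = 0.33320734; term = 0.33320734²·(1 − 0.05482871)·2.475/725 = 3.5824227 × 10^-4.
35–54: Wₕ = 0.44579679; term = 0.44579679²·(1 − 0.17698265)·1.536/3131 = 8.0240019 × 10^-5.
65+: Wₕ = 0.22099587; term = 0.22099587²·(1 − 0.11220068)·4.14/984 = 1.8242668 × 10^-4.
Sum = 6.2090897 × 10^-4.

6.21 × 10^-4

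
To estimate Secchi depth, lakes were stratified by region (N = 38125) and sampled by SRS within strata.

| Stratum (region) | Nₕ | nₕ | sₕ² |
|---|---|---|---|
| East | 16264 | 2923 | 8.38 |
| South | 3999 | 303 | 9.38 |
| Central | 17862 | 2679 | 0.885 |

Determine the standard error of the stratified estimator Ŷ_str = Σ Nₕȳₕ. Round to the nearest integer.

Var(Ŷ_str) = Σₕ Nₕ²(1 − fₕ)sₕ²/nₕ.
East: 16264²·(1 − 2923/16264)·8.38/2923 = 622058.11.
South: 3999²·(1 − 303/3999)·9.38/303 = 457555.29.
Central: 17862²·(1 − 2679/17862)·0.885/2679 = 89589.731.
Sum = 1.1692031 × 10^6.
SE = √(1.1692031 × 10^6) = 1081.

1081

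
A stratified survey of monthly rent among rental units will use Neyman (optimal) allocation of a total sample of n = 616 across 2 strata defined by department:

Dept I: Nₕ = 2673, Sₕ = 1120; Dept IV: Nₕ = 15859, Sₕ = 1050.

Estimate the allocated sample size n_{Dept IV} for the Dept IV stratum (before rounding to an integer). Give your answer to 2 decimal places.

522.13

Neyman allocation: nₕ = n·NₕSₕ / Σⱼ NⱼSⱼ.
Σ NⱼSⱼ = 2673·1120 + 15859·1050 = 1.964571 × 10^7.
n_{Dept IV} = 616·15859·1050 / (1.964571 × 10^7) = 522.13.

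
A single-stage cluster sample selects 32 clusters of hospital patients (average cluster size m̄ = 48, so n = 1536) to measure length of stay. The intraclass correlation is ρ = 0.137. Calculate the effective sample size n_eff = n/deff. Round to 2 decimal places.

206.48

deff = 1 + (48 − 1)·0.137 = 1 + 6.439 = 7.439.
n_eff = 1536 / 7.439 = 206.48.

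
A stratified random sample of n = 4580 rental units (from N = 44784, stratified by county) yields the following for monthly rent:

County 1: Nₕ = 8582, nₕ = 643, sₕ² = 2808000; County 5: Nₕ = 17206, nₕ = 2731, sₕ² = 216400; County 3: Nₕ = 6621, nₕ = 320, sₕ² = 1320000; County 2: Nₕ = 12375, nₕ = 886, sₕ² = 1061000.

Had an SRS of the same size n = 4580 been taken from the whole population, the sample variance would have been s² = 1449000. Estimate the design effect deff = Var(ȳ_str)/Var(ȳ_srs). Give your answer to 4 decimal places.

Var(ȳ_str) = Σ Wₕ²(1−fₕ)sₕ²/nₕ with Wₕ = Nₕ/44784:
  County 1: (8582/44784)²·(1−643/8582)·2808000/643 = 148.35244
  County 5: (17206/44784)²·(1−2731/17206)·216400/2731 = 9.8398456
  County 3: (6621/44784)²·(1−320/6621)·1320000/320 = 85.804736
  County 2: (12375/44784)²·(1−886/12375)·1061000/886 = 84.89133
  → Var(ȳ_str) = 328.88835.
Var(ȳ_srs) = (1 − 4580/44784)·1449000/4580 = 284.02024.
deff = 328.88835 / 284.02024 = 1.1580.

1.1580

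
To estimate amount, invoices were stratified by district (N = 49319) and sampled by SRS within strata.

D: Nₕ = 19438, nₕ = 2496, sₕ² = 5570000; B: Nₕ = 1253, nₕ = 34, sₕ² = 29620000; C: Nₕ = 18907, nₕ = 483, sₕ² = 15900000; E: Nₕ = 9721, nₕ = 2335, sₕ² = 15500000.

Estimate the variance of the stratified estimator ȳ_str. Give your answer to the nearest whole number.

Var(ȳ_str) = Σₕ Wₕ²(1 − fₕ)sₕ²/nₕ with Wₕ = Nₕ/N, N = 49319.
D: Wₕ = 0.39412802; term = 0.39412802²·(1 − 0.12840827)·5570000/2496 = 302.13313.
B: Wₕ = 0.02540603; term = 0.02540603²·(1 − 0.02713488)·29620000/34 = 547.05676.
C: Wₕ = 0.38336138; term = 0.38336138²·(1 − 0.02554609)·15900000/483 = 4714.4173.
E: Wₕ = 0.19710456; term = 0.19710456²·(1 − 0.24020163)·15500000/2335 = 195.94606.
Sum = 5759.5533.

5760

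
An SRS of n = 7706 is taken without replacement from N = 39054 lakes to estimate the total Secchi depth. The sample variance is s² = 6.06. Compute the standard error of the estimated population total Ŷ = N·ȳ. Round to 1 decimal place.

981.2

Var(Ŷ) = N²·Var(ȳ) = N²·(1 − n/N)·s²/n.
f = 7706/39054 = 0.19731654; Var(ȳ) = 0.80268346·6.06/7706 = 6.3123044 × 10^-4.
Var(Ŷ) = 39054² · (6.3123044 × 10^-4) = 962762.08.
SE(Ŷ) = √(962762.08) = 981.2.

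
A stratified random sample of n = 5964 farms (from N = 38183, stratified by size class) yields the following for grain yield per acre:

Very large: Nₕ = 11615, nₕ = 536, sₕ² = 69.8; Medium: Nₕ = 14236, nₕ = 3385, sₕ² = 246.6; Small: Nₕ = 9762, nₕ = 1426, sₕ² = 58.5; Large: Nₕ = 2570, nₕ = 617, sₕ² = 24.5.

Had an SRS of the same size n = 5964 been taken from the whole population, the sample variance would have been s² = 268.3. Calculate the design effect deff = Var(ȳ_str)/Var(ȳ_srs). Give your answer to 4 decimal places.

Var(ȳ_str) = Σ Wₕ²(1−fₕ)sₕ²/nₕ with Wₕ = Nₕ/38183:
  Very large: (11615/38183)²·(1−536/11615)·69.8/536 = 0.011493977
  Medium: (14236/38183)²·(1−3385/14236)·246.6/3385 = 0.0077188401
  Small: (9762/38183)²·(1−1426/9762)·58.5/1426 = 0.0022897747
  Large: (2570/38183)²·(1−617/2570)·24.5/617 = 1.3670242 × 10^-4
  → Var(ȳ_str) = 0.021639294.
Var(ȳ_srs) = (1 − 5964/38183)·268.3/5964 = 0.037959899.
deff = 0.021639294 / 0.037959899 = 0.5701.

0.5701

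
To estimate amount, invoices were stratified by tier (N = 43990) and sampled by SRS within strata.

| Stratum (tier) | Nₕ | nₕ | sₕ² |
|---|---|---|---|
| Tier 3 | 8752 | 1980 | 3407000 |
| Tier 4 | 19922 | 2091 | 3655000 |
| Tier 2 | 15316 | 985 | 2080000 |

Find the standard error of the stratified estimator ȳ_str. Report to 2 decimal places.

Var(ȳ_str) = Σₕ Wₕ²(1 − fₕ)sₕ²/nₕ with Wₕ = Nₕ/N, N = 43990.
Tier 3: Wₕ = 0.19895431; term = 0.19895431²·(1 − 0.22623400)·3407000/1980 = 52.701537.
Tier 4: Wₕ = 0.45287565; term = 0.45287565²·(1 − 0.10495934)·3655000/2091 = 320.87365.
Tier 2: Wₕ = 0.34817004; term = 0.34817004²·(1 − 0.06431183)·2080000/985 = 239.51959.
Sum = 613.09478.
SE = √(613.09478) = 24.76.

24.76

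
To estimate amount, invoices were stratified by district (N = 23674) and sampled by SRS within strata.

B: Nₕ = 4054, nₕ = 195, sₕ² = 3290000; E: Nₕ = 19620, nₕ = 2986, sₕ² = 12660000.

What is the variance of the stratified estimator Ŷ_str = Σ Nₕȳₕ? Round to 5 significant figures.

Var(Ŷ_str) = Σₕ Nₕ²(1 − fₕ)sₕ²/nₕ.
B: 4054²·(1 − 195/4054)·3290000/195 = 2.6394887 × 10^11.
E: 19620²·(1 − 2986/19620)·12660000/2986 = 1.3836925 × 10^12.
Sum = 1.6476414 × 10^12.

1.6476 × 10^12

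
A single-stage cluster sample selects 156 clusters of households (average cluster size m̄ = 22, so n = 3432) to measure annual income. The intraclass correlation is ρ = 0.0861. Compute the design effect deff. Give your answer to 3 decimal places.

2.808

deff = 1 + (22 − 1)·0.0861 = 1 + 1.8081 = 2.8081.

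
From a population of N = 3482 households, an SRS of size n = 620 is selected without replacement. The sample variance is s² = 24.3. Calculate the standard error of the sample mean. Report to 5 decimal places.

Under SRS without replacement, Var(ȳ) = (1 − f)·s²/n with f = n/N = 620/3482 = 0.17805859.
Var(ȳ) = (1 − 0.17805859)·24.3/620 = 0.82194141·0.039193548 = 0.032214801.
SE(ȳ) = √(0.032214801) = 0.17948.

0.17948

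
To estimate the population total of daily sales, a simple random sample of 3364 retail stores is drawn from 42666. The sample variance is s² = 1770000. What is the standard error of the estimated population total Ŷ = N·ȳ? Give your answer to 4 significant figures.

Var(Ŷ) = N²·Var(ȳ) = N²·(1 − n/N)·s²/n.
f = 3364/42666 = 0.07884498; Var(ȳ) = 0.92115502·1770000/3364 = 484.67431.
Var(Ŷ) = 42666² · 484.67431 = 8.8229508 × 10^11.
SE(Ŷ) = √(8.8229508 × 10^11) = 939300.

939300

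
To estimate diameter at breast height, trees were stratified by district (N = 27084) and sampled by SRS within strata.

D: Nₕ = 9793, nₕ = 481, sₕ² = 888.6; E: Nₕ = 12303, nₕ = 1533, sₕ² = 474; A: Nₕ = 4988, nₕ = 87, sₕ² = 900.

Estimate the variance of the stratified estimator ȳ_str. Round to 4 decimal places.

Var(ȳ_str) = Σₕ Wₕ²(1 − fₕ)sₕ²/nₕ with Wₕ = Nₕ/N, N = 27084.
D: Wₕ = 0.36157879; term = 0.36157879²·(1 − 0.04911672)·888.6/481 = 0.22966475.
E: Wₕ = 0.45425343; term = 0.45425343²·(1 − 0.12460376)·474/1533 = 0.055851817.
A: Wₕ = 0.18416777; term = 0.18416777²·(1 − 0.01744186)·900/87 = 0.34475359.
Sum = 0.63027016.

0.6303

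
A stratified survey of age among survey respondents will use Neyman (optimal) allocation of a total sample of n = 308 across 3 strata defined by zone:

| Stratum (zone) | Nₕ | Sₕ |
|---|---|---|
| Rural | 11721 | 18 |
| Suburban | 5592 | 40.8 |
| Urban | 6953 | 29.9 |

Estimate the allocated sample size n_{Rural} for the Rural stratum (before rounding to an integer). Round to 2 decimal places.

Neyman allocation: nₕ = n·NₕSₕ / Σⱼ NⱼSⱼ.
Σ NⱼSⱼ = 11721·18 + 5592·40.8 + 6953·29.9 = 647026.3.
n_{Rural} = 308·11721·18 / 647026.3 = 100.43.

100.43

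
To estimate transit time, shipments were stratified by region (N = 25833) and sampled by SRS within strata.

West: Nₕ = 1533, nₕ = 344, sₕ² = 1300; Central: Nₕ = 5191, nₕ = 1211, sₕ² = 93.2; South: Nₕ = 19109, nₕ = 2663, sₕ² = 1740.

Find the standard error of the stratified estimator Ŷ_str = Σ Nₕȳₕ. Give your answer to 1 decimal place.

Var(Ŷ_str) = Σₕ Nₕ²(1 − fₕ)sₕ²/nₕ.
West: 1533²·(1 − 344/1533)·1300/344 = 6.8882503 × 10^6.
Central: 5191²·(1 − 1211/5191)·93.2/1211 = 1.590032 × 10^6.
South: 19109²·(1 − 2663/19109)·1740/2663 = 2.0534131 × 10^8.
Sum = 2.1381959 × 10^8.
SE = √(2.1381959 × 10^8) = 14622.6.

14622.6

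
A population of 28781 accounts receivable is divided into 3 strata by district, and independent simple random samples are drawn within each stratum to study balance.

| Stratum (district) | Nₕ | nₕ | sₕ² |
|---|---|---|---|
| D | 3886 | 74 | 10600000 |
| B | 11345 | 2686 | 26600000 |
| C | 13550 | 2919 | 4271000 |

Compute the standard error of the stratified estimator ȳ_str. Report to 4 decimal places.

63.1707

Var(ȳ_str) = Σₕ Wₕ²(1 − fₕ)sₕ²/nₕ with Wₕ = Nₕ/N, N = 28781.
D: Wₕ = 0.13501963; term = 0.13501963²·(1 − 0.01904272)·10600000/74 = 2561.6399.
B: Wₕ = 0.39418366; term = 0.39418366²·(1 − 0.23675628)·26600000/2686 = 1174.4543.
C: Wₕ = 0.47079671; term = 0.47079671²·(1 − 0.21542435)·4271000/2919 = 254.44688.
Sum = 3990.5411.
SE = √(3990.5411) = 63.1707.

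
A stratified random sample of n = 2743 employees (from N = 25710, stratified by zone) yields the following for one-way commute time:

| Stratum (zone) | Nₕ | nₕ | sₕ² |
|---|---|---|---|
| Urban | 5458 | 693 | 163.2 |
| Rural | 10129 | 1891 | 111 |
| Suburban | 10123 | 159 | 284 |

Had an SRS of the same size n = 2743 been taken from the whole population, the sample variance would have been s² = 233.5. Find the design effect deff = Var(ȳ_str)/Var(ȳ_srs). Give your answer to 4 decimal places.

Var(ȳ_str) = Σ Wₕ²(1−fₕ)sₕ²/nₕ with Wₕ = Nₕ/25710:
  Urban: (5458/25710)²·(1−693/5458)·163.2/693 = 0.0092657207
  Rural: (10129/25710)²·(1−1891/10129)·111/1891 = 0.0074099564
  Suburban: (10123/25710)²·(1−159/10123)·284/159 = 0.27255868
  → Var(ȳ_str) = 0.28923436.
Var(ȳ_srs) = (1 − 2743/25710)·233.5/2743 = 0.076043705.
deff = 0.28923436 / 0.076043705 = 3.8035.

3.8035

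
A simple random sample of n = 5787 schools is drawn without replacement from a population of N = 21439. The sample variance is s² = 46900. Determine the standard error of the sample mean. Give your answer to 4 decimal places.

Under SRS without replacement, Var(ȳ) = (1 − f)·s²/n with f = n/N = 5787/21439 = 0.26992863.
Var(ȳ) = (1 − 0.26992863)·46900/5787 = 0.73007137·8.1043719 = 5.9167698.
SE(ȳ) = √(5.9167698) = 2.4324.

2.4324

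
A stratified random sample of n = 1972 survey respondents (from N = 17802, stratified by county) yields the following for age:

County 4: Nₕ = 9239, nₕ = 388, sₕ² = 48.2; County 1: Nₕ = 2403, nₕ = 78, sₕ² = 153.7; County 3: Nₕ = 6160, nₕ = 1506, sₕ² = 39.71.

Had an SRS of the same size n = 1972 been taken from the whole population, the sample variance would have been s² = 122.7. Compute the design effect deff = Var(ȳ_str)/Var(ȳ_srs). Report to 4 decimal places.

Var(ȳ_str) = Σ Wₕ²(1−fₕ)sₕ²/nₕ with Wₕ = Nₕ/17802:
  County 4: (9239/17802)²·(1−388/9239)·48.2/388 = 0.032054944
  County 1: (2403/17802)²·(1−78/2403)·153.7/78 = 0.034739087
  County 3: (6160/17802)²·(1−1506/6160)·39.71/1506 = 0.0023853077
  → Var(ȳ_str) = 0.069179339.
Var(ȳ_srs) = (1 − 1972/17802)·122.7/1972 = 0.055328611.
deff = 0.069179339 / 0.055328611 = 1.2503.

1.2503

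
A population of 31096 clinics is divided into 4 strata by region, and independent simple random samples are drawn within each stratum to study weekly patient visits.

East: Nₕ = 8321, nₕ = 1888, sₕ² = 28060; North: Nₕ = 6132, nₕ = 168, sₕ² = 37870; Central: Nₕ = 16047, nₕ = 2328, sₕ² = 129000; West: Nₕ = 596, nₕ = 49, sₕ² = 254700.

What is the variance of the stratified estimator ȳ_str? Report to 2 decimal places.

23.72

Var(ȳ_str) = Σₕ Wₕ²(1 − fₕ)sₕ²/nₕ with Wₕ = Nₕ/N, N = 31096.
East: Wₕ = 0.26759069; term = 0.26759069²·(1 − 0.22689581)·28060/1888 = 0.82274584.
North: Wₕ = 0.19719578; term = 0.19719578²·(1 − 0.02739726)·37870/168 = 8.525439.
Central: Wₕ = 0.51604708; term = 0.51604708²·(1 − 0.14507385)·129000/2328 = 12.615777.
West: Wₕ = 0.01916645; term = 0.01916645²·(1 − 0.08221477)·254700/49 = 1.7524975.
Sum = 23.716459.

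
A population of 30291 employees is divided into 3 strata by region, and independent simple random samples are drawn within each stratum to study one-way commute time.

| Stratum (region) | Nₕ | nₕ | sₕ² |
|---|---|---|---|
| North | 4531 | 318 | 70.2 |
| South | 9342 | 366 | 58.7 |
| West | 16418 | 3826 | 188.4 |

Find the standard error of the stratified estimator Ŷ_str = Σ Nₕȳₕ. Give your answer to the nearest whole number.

5277

Var(Ŷ_str) = Σₕ Nₕ²(1 − fₕ)sₕ²/nₕ.
North: 4531²·(1 − 318/4531)·70.2/318 = 4.2140095 × 10^6.
South: 9342²·(1 − 366/9342)·58.7/366 = 1.3448682 × 10^7.
West: 16418²·(1 − 3826/16418)·188.4/3826 = 1.0180073 × 10^7.
Sum = 2.7842765 × 10^7.
SE = √(2.7842765 × 10^7) = 5277.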